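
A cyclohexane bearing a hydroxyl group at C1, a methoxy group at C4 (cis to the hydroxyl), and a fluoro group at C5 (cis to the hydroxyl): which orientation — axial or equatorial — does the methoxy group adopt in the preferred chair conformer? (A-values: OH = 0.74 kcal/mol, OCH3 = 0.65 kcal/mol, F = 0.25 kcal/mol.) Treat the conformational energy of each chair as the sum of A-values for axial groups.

Chair I (hydroxyl axial, methoxy equatorial, fluoro axial): E = 0.99 kcal/mol.
Chair II (hydroxyl equatorial, methoxy axial, fluoro equatorial): E = 0.65 kcal/mol.
Chair II is the more stable (lower-energy) conformer, and in that chair the methoxy group is axial.

axial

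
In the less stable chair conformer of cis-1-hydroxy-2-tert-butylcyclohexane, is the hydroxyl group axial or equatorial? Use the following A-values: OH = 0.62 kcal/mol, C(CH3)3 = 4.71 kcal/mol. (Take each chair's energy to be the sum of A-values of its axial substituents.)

C1 and C2 have opposite parity, so for the cis isomer the two substituents are one axial and one equatorial in each chair.
Chair I (hydroxyl axial, tert-butyl equatorial): E = 0.62 kcal/mol.
Chair II (hydroxyl equatorial, tert-butyl axial): E = 4.71 kcal/mol.
Chair II is the less stable (higher-energy) conformer, and in that chair the hydroxyl group is equatorial.

equatorial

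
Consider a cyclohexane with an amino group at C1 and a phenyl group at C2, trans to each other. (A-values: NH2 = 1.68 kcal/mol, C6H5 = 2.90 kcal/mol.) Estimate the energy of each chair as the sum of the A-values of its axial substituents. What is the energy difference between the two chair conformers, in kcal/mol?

4.58 kcal/mol

C1 and C2 have opposite parity, so for the trans isomer the two substituents are e,e in one chair and a,a in the other.
Chair I (amino axial, phenyl axial): E = 4.58 kcal/mol.
Chair II (amino equatorial, phenyl equatorial): E = 0.00 kcal/mol.
ΔE = 4.58 − 0.00 = 4.58 kcal/mol; chair II is more stable.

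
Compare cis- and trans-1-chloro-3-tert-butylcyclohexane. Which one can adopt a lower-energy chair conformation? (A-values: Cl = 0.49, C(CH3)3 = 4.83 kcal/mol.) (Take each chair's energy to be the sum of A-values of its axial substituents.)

cis

At 1,3 positions (parity same): cis → (e,e or a,a); trans → (a,e or e,a).
Best chair for cis: E = 0.00 kcal/mol; best chair for trans: E = 0.49 kcal/mol.
The cis isomer is lower by 0.49 kcal/mol.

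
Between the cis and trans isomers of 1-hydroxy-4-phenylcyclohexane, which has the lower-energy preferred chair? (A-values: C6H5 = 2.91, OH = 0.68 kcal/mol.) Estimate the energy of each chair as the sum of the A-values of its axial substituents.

At 1,4 positions (parity opposite): cis → (a,e or e,a); trans → (e,e or a,a).
Best chair for cis: E = 0.68 kcal/mol; best chair for trans: E = 0.00 kcal/mol.
The trans isomer is lower by 0.68 kcal/mol.

trans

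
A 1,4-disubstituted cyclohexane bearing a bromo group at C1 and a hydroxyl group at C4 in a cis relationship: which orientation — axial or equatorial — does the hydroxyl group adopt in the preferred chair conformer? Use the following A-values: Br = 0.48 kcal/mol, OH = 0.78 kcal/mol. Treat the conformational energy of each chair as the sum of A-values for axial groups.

equatorial

C1 and C4 have opposite parity, so for the cis isomer the two substituents are one axial and one equatorial in each chair.
Chair I (bromo axial, hydroxyl equatorial): E = 0.48 kcal/mol.
Chair II (bromo equatorial, hydroxyl axial): E = 0.78 kcal/mol.
Chair I is the more stable (lower-energy) conformer, and in that chair the hydroxyl group is equatorial.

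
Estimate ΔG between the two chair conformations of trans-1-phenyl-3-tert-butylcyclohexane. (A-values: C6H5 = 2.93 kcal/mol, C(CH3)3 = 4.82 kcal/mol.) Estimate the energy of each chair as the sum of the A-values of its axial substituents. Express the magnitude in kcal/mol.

1.89 kcal/mol

C1 and C3 have the same parity, so for the trans isomer the two substituents are one axial and one equatorial in each chair.
Chair I (phenyl axial, tert-butyl equatorial): E = 2.93 kcal/mol.
Chair II (phenyl equatorial, tert-butyl axial): E = 4.82 kcal/mol.
ΔE = 4.82 − 2.93 = 1.89 kcal/mol; chair I is more stable.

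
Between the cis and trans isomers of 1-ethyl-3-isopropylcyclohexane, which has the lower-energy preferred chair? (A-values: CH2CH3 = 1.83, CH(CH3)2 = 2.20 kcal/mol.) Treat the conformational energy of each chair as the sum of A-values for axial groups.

At 1,3 positions (parity same): cis → (e,e or a,a); trans → (a,e or e,a).
Best chair for cis: E = 0.00 kcal/mol; best chair for trans: E = 1.83 kcal/mol.
The cis isomer is lower by 1.83 kcal/mol.

cis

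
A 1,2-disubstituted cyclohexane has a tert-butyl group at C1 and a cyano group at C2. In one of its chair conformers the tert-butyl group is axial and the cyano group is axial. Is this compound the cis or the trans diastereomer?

C1 and C2 have opposite parity, so their axial bonds point in opposite directions.
With opposite-parity carbons, two substituents on the same face are one axial and one equatorial; opposite faces give both axial or both equatorial.
Here the groups are axial/axial → opposite face → trans.

trans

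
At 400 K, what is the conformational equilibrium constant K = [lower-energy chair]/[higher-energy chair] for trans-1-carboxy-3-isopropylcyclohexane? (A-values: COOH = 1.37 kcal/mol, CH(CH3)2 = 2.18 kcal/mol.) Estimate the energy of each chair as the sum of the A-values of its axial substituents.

C1 and C3 have the same parity, so for the trans isomer the two substituents are one axial and one equatorial in each chair.
Chair I (carboxyl axial, isopropyl equatorial): E = 1.37 kcal/mol; chair II (carboxyl equatorial, isopropyl axial): E = 2.18 kcal/mol.
ΔG = 0.81 kcal/mol between the two chairs.
K = exp(ΔG/RT) with R = 1.987×10⁻³ kcal mol⁻¹ K⁻¹ and T = 400 K gives K ≈ 2.77.

K ≈ 2.77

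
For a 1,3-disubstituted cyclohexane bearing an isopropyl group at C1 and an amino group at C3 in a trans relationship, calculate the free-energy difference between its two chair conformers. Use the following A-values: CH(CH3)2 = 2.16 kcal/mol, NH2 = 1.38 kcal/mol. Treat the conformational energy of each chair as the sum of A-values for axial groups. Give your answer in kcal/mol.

0.78 kcal/mol

C1 and C3 have the same parity, so for the trans isomer the two substituents are one axial and one equatorial in each chair.
Chair I (isopropyl axial, amino equatorial): E = 2.16 kcal/mol.
Chair II (isopropyl equatorial, amino axial): E = 1.38 kcal/mol.
ΔE = 2.16 − 1.38 = 0.78 kcal/mol; chair II is more stable.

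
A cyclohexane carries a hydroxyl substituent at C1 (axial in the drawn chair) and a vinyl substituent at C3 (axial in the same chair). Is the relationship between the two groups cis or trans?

C1 and C3 have the same parity, so their axial bonds point in the same direction.
With same-parity carbons, two substituents on the same face are both axial or both equatorial; opposite faces give one of each.
Here the groups are axial/axial → same face → cis.

cis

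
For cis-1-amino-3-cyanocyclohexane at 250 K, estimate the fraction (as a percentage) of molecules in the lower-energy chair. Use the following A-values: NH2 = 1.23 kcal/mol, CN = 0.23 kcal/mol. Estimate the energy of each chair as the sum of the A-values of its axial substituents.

C1 and C3 have the same parity, so for the cis isomer the two substituents are e,e in one chair and a,a in the other.
Chair I (amino axial, cyano axial): E = 1.46 kcal/mol; chair II (amino equatorial, cyano equatorial): E = 0.00 kcal/mol.
ΔG = 1.46 kcal/mol between the two chairs.
K = exp(ΔG/RT) with R = 1.987×10⁻³ kcal mol⁻¹ K⁻¹ and T = 250 K gives K ≈ 18.9.
Fraction in the lower-energy chair = K/(K+1) = 95.0%.

95.0%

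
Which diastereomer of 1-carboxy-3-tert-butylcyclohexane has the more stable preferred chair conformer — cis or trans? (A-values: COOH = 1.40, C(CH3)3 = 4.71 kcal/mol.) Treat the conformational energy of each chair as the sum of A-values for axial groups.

cis

At 1,3 positions (parity same): cis → (e,e or a,a); trans → (a,e or e,a).
Best chair for cis: E = 0.00 kcal/mol; best chair for trans: E = 1.40 kcal/mol.
The cis isomer is lower by 1.40 kcal/mol.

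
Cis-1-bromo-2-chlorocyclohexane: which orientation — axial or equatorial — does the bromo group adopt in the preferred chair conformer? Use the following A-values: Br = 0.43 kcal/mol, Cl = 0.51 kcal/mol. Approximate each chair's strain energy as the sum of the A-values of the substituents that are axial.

C1 and C2 have opposite parity, so for the cis isomer the two substituents are one axial and one equatorial in each chair.
Chair I (bromo axial, chloro equatorial): E = 0.43 kcal/mol.
Chair II (bromo equatorial, chloro axial): E = 0.51 kcal/mol.
Chair I is the more stable (lower-energy) conformer, and in that chair the bromo group is axial.

axial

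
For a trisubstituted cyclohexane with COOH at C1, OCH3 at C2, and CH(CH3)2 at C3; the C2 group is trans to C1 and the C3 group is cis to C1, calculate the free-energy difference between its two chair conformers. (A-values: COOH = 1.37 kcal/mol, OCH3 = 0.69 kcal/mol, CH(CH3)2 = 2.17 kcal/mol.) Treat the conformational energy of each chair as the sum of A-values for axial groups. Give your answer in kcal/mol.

Chair I (carboxyl axial, methoxy axial, isopropyl axial): E = 4.23 kcal/mol.
Chair II (carboxyl equatorial, methoxy equatorial, isopropyl equatorial): E = 0.00 kcal/mol.
ΔE = 4.23 − 0.00 = 4.23 kcal/mol; chair II is more stable.

4.23 kcal/mol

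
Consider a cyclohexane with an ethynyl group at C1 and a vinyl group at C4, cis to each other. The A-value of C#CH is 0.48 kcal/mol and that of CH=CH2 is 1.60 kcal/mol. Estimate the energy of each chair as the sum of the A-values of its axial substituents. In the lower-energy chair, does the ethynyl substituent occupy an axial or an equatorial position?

C1 and C4 have opposite parity, so for the cis isomer the two substituents are one axial and one equatorial in each chair.
Chair I (ethynyl axial, vinyl equatorial): E = 0.48 kcal/mol.
Chair II (ethynyl equatorial, vinyl axial): E = 1.60 kcal/mol.
Chair I is the more stable (lower-energy) conformer, and in that chair the ethynyl group is axial.

axial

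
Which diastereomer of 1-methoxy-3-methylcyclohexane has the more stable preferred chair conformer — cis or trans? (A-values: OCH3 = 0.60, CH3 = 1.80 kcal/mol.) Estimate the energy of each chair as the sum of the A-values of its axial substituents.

At 1,3 positions (parity same): cis → (e,e or a,a); trans → (a,e or e,a).
Best chair for cis: E = 0.00 kcal/mol; best chair for trans: E = 0.60 kcal/mol.
The cis isomer is lower by 0.60 kcal/mol.

cis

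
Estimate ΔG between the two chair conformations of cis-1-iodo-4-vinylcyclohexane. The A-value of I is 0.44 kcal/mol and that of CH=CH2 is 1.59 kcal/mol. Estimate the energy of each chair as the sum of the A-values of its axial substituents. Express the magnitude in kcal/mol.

1.15 kcal/mol

C1 and C4 have opposite parity, so for the cis isomer the two substituents are one axial and one equatorial in each chair.
Chair I (iodo axial, vinyl equatorial): E = 0.44 kcal/mol.
Chair II (iodo equatorial, vinyl axial): E = 1.59 kcal/mol.
ΔE = 1.59 − 0.44 = 1.15 kcal/mol; chair I is more stable.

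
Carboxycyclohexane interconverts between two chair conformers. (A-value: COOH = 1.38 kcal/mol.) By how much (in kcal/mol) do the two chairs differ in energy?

A monosubstituted cyclohexane has one chair with the carboxyl group axial (E = A = 1.38 kcal/mol) and one with it equatorial (E = 0).
ΔE = 1.38 − 0 = 1.38 kcal/mol.

1.38 kcal/mol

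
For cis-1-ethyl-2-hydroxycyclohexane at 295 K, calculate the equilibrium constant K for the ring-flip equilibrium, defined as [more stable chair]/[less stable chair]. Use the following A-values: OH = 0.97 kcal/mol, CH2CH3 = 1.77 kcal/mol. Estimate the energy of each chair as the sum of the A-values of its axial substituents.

K ≈ 3.91

C1 and C2 have opposite parity, so for the cis isomer the two substituents are one axial and one equatorial in each chair.
Chair I (hydroxyl axial, ethyl equatorial): E = 0.97 kcal/mol; chair II (hydroxyl equatorial, ethyl axial): E = 1.77 kcal/mol.
ΔG = 0.80 kcal/mol between the two chairs.
K = exp(ΔG/RT) with R = 1.987×10⁻³ kcal mol⁻¹ K⁻¹ and T = 295 K gives K ≈ 3.91.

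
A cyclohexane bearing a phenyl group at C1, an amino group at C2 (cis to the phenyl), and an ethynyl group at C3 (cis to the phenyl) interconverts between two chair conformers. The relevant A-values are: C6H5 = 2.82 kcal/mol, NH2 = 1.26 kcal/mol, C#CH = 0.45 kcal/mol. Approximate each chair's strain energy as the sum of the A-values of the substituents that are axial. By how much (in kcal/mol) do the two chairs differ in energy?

2.01 kcal/mol

Chair I (phenyl axial, amino equatorial, ethynyl axial): E = 3.27 kcal/mol.
Chair II (phenyl equatorial, amino axial, ethynyl equatorial): E = 1.26 kcal/mol.
ΔE = 3.27 − 1.26 = 2.01 kcal/mol; chair II is more stable.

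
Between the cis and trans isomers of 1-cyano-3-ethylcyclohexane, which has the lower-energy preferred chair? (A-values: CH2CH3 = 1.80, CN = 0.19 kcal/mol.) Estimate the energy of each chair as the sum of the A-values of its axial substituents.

At 1,3 positions (parity same): cis → (e,e or a,a); trans → (a,e or e,a).
Best chair for cis: E = 0.00 kcal/mol; best chair for trans: E = 0.19 kcal/mol.
The cis isomer is lower by 0.19 kcal/mol.

cis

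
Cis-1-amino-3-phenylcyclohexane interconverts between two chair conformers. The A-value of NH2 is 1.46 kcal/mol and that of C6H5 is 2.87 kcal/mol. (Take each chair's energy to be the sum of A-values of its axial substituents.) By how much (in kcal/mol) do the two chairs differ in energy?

4.33 kcal/mol

C1 and C3 have the same parity, so for the cis isomer the two substituents are e,e in one chair and a,a in the other.
Chair I (amino axial, phenyl axial): E = 4.33 kcal/mol.
Chair II (amino equatorial, phenyl equatorial): E = 0.00 kcal/mol.
ΔE = 4.33 − 0.00 = 4.33 kcal/mol; chair II is more stable.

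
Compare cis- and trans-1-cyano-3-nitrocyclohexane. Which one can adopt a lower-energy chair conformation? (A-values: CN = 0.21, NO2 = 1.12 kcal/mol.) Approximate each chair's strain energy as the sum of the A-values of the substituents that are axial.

At 1,3 positions (parity same): cis → (e,e or a,a); trans → (a,e or e,a).
Best chair for cis: E = 0.00 kcal/mol; best chair for trans: E = 0.21 kcal/mol.
The cis isomer is lower by 0.21 kcal/mol.

cis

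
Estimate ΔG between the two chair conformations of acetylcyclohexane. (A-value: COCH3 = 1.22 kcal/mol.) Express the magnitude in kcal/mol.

A monosubstituted cyclohexane has one chair with the acetyl group axial (E = A = 1.22 kcal/mol) and one with it equatorial (E = 0).
ΔE = 1.22 − 0 = 1.22 kcal/mol.

1.22 kcal/mol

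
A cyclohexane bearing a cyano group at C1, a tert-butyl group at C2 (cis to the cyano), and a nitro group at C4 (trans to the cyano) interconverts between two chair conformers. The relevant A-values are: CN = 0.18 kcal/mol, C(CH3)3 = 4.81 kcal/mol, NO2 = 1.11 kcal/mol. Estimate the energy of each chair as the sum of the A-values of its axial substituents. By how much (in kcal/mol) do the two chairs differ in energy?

3.52 kcal/mol

Chair I (cyano axial, tert-butyl equatorial, nitro axial): E = 1.29 kcal/mol.
Chair II (cyano equatorial, tert-butyl axial, nitro equatorial): E = 4.81 kcal/mol.
ΔE = 4.81 − 1.29 = 3.52 kcal/mol; chair I is more stable.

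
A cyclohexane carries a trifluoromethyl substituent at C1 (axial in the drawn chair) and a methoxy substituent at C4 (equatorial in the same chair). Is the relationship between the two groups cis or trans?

C1 and C4 have opposite parity, so their axial bonds point in opposite directions.
With opposite-parity carbons, two substituents on the same face are one axial and one equatorial; opposite faces give both axial or both equatorial.
Here the groups are axial/equatorial → same face → cis.

cis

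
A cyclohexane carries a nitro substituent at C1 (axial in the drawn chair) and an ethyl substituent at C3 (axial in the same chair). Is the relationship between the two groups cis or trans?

C1 and C3 have the same parity, so their axial bonds point in the same direction.
With same-parity carbons, two substituents on the same face are both axial or both equatorial; opposite faces give one of each.
Here the groups are axial/axial → same face → cis.

cis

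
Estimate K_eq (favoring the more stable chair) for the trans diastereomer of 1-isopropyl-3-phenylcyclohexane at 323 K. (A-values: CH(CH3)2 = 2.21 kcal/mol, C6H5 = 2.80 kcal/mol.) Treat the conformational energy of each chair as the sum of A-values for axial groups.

C1 and C3 have the same parity, so for the trans isomer the two substituents are one axial and one equatorial in each chair.
Chair I (isopropyl axial, phenyl equatorial): E = 2.21 kcal/mol; chair II (isopropyl equatorial, phenyl axial): E = 2.80 kcal/mol.
ΔG = 0.59 kcal/mol between the two chairs.
K = exp(ΔG/RT) with R = 1.987×10⁻³ kcal mol⁻¹ K⁻¹ and T = 323 K gives K ≈ 2.51.

K ≈ 2.51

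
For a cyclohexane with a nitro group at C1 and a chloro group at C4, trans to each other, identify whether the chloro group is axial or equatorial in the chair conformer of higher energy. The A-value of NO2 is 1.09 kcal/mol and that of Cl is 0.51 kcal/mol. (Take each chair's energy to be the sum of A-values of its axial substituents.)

axial

C1 and C4 have opposite parity, so for the trans isomer the two substituents are e,e in one chair and a,a in the other.
Chair I (nitro axial, chloro axial): E = 1.60 kcal/mol.
Chair II (nitro equatorial, chloro equatorial): E = 0.00 kcal/mol.
Chair I is the less stable (higher-energy) conformer, and in that chair the chloro group is axial.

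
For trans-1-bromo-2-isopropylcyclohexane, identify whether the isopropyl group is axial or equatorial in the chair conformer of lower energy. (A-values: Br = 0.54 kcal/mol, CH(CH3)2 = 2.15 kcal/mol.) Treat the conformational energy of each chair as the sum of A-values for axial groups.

C1 and C2 have opposite parity, so for the trans isomer the two substituents are e,e in one chair and a,a in the other.
Chair I (bromo axial, isopropyl axial): E = 2.69 kcal/mol.
Chair II (bromo equatorial, isopropyl equatorial): E = 0.00 kcal/mol.
Chair II is the more stable (lower-energy) conformer, and in that chair the isopropyl group is equatorial.

equatorial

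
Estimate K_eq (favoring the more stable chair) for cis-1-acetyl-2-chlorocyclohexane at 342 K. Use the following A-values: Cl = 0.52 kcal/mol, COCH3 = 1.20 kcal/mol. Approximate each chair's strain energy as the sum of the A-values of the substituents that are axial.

C1 and C2 have opposite parity, so for the cis isomer the two substituents are one axial and one equatorial in each chair.
Chair I (chloro axial, acetyl equatorial): E = 0.52 kcal/mol; chair II (chloro equatorial, acetyl axial): E = 1.20 kcal/mol.
ΔG = 0.68 kcal/mol between the two chairs.
K = exp(ΔG/RT) with R = 1.987×10⁻³ kcal mol⁻¹ K⁻¹ and T = 342 K gives K ≈ 2.72.

K ≈ 2.72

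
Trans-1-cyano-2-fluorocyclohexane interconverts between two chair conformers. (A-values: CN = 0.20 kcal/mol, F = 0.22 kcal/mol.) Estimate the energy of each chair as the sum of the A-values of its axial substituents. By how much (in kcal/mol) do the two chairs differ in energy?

0.42 kcal/mol

C1 and C2 have opposite parity, so for the trans isomer the two substituents are e,e in one chair and a,a in the other.
Chair I (cyano axial, fluoro axial): E = 0.42 kcal/mol.
Chair II (cyano equatorial, fluoro equatorial): E = 0.00 kcal/mol.
ΔE = 0.42 − 0.00 = 0.42 kcal/mol; chair II is more stable.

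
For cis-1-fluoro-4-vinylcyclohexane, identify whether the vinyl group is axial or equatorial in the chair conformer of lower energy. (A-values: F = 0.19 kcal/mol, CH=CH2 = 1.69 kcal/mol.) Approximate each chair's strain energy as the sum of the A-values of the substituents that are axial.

equatorial

C1 and C4 have opposite parity, so for the cis isomer the two substituents are one axial and one equatorial in each chair.
Chair I (fluoro axial, vinyl equatorial): E = 0.19 kcal/mol.
Chair II (fluoro equatorial, vinyl axial): E = 1.69 kcal/mol.
Chair I is the more stable (lower-energy) conformer, and in that chair the vinyl group is equatorial.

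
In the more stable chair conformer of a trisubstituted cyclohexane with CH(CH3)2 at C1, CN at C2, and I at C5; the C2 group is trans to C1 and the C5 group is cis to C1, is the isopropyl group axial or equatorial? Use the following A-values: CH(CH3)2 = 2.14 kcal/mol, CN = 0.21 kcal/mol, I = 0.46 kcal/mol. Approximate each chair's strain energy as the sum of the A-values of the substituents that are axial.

equatorial

Chair I (isopropyl axial, cyano axial, iodo axial): E = 2.81 kcal/mol.
Chair II (isopropyl equatorial, cyano equatorial, iodo equatorial): E = 0.00 kcal/mol.
Chair II is the more stable (lower-energy) conformer, and in that chair the isopropyl group is equatorial.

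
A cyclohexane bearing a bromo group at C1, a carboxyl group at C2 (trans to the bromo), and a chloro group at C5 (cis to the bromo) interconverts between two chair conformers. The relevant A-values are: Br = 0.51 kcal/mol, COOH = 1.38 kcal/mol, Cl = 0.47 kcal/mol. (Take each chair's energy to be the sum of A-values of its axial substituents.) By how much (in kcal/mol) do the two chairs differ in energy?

Chair I (bromo axial, carboxyl axial, chloro axial): E = 2.36 kcal/mol.
Chair II (bromo equatorial, carboxyl equatorial, chloro equatorial): E = 0.00 kcal/mol.
ΔE = 2.36 − 0.00 = 2.36 kcal/mol; chair II is more stable.

2.36 kcal/mol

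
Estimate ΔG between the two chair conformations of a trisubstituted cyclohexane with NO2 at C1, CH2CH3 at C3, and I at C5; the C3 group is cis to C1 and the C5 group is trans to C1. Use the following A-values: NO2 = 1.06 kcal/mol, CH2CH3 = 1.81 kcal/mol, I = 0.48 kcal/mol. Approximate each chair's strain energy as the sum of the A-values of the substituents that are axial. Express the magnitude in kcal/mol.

Chair I (nitro axial, ethyl axial, iodo equatorial): E = 2.87 kcal/mol.
Chair II (nitro equatorial, ethyl equatorial, iodo axial): E = 0.48 kcal/mol.
ΔE = 2.87 − 0.48 = 2.39 kcal/mol; chair II is more stable.

2.39 kcal/mol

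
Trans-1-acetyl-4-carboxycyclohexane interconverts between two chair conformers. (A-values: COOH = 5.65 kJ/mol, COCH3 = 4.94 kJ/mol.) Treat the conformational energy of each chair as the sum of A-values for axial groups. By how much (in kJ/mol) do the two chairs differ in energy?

10.59 kJ/mol

C1 and C4 have opposite parity, so for the trans isomer the two substituents are e,e in one chair and a,a in the other.
Chair I (carboxyl axial, acetyl axial): E = 10.59 kJ/mol.
Chair II (carboxyl equatorial, acetyl equatorial): E = 0.00 kJ/mol.
ΔE = 10.59 − 0.00 = 10.59 kJ/mol; chair II is more stable.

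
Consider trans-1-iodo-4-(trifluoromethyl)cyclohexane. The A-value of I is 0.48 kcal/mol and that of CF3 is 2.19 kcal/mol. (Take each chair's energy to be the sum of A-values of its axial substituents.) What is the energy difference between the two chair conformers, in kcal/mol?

2.67 kcal/mol

C1 and C4 have opposite parity, so for the trans isomer the two substituents are e,e in one chair and a,a in the other.
Chair I (iodo axial, trifluoromethyl axial): E = 2.67 kcal/mol.
Chair II (iodo equatorial, trifluoromethyl equatorial): E = 0.00 kcal/mol.
ΔE = 2.67 − 0.00 = 2.67 kcal/mol; chair II is more stable.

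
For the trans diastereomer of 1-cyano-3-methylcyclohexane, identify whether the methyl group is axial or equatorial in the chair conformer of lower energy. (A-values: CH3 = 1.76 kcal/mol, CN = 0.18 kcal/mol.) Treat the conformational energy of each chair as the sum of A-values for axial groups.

C1 and C3 have the same parity, so for the trans isomer the two substituents are one axial and one equatorial in each chair.
Chair I (methyl axial, cyano equatorial): E = 1.76 kcal/mol.
Chair II (methyl equatorial, cyano axial): E = 0.18 kcal/mol.
Chair II is the more stable (lower-energy) conformer, and in that chair the methyl group is equatorial.

equatorial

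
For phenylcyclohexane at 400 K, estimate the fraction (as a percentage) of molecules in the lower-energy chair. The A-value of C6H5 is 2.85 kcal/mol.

97.3%

One chair has the phenyl group axial (E = 2.85 kcal/mol) and the other has it equatorial (E = 0).
ΔG = 2.85 kcal/mol between the two chairs.
K = exp(ΔG/RT) with R = 1.987×10⁻³ kcal mol⁻¹ K⁻¹ and T = 400 K gives K ≈ 36.1.
Fraction in the lower-energy chair = K/(K+1) = 97.3%.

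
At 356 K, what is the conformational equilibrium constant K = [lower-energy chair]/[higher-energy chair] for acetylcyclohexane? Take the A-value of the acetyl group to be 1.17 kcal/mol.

K ≈ 5.23

One chair has the acetyl group axial (E = 1.17 kcal/mol) and the other has it equatorial (E = 0).
ΔG = 1.17 kcal/mol between the two chairs.
K = exp(ΔG/RT) with R = 1.987×10⁻³ kcal mol⁻¹ K⁻¹ and T = 356 K gives K ≈ 5.23.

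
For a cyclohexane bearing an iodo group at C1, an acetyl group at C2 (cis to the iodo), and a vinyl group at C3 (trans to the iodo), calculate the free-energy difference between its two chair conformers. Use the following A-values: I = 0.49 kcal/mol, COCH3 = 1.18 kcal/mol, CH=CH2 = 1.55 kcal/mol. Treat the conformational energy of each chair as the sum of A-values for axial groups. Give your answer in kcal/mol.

Chair I (iodo axial, acetyl equatorial, vinyl equatorial): E = 0.49 kcal/mol.
Chair II (iodo equatorial, acetyl axial, vinyl axial): E = 2.73 kcal/mol.
ΔE = 2.73 − 0.49 = 2.24 kcal/mol; chair I is more stable.

2.24 kcal/mol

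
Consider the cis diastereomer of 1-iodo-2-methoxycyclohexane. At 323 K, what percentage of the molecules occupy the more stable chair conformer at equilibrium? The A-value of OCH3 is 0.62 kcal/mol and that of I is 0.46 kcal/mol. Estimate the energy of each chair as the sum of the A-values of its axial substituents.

C1 and C2 have opposite parity, so for the cis isomer the two substituents are one axial and one equatorial in each chair.
Chair I (methoxy axial, iodo equatorial): E = 0.62 kcal/mol; chair II (methoxy equatorial, iodo axial): E = 0.46 kcal/mol.
ΔG = 0.16 kcal/mol between the two chairs.
K = exp(ΔG/RT) with R = 1.987×10⁻³ kcal mol⁻¹ K⁻¹ and T = 323 K gives K ≈ 1.28.
Fraction in the lower-energy chair = K/(K+1) = 56.2%.

56.2%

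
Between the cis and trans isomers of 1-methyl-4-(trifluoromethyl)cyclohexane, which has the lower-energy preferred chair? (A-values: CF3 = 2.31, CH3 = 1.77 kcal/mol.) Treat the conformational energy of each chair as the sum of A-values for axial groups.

At 1,4 positions (parity opposite): cis → (a,e or e,a); trans → (e,e or a,a).
Best chair for cis: E = 1.77 kcal/mol; best chair for trans: E = 0.00 kcal/mol.
The trans isomer is lower by 1.77 kcal/mol.

trans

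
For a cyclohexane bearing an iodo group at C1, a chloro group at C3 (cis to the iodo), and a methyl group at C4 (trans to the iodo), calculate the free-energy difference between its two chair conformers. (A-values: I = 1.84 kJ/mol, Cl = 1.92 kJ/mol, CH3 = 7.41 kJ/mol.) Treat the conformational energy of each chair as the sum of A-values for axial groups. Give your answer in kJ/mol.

11.17 kJ/mol

Chair I (iodo axial, chloro axial, methyl axial): E = 11.17 kJ/mol.
Chair II (iodo equatorial, chloro equatorial, methyl equatorial): E = 0.00 kJ/mol.
ΔE = 11.17 − 0.00 = 11.17 kJ/mol; chair II is more stable.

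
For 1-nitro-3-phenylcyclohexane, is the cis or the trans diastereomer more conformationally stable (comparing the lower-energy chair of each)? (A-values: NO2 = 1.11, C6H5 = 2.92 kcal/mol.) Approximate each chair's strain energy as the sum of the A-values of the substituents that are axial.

At 1,3 positions (parity same): cis → (e,e or a,a); trans → (a,e or e,a).
Best chair for cis: E = 0.00 kcal/mol; best chair for trans: E = 1.11 kcal/mol.
The cis isomer is lower by 1.11 kcal/mol.

cis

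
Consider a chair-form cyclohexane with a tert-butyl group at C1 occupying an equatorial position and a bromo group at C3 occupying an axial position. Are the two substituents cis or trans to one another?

C1 and C3 have the same parity, so their axial bonds point in the same direction.
With same-parity carbons, two substituents on the same face are both axial or both equatorial; opposite faces give one of each.
Here the groups are equatorial/axial → opposite face → trans.

trans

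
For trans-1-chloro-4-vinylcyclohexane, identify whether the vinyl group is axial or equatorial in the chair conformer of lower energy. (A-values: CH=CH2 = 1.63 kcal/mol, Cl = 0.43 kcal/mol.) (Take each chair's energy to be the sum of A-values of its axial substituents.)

C1 and C4 have opposite parity, so for the trans isomer the two substituents are e,e in one chair and a,a in the other.
Chair I (vinyl axial, chloro axial): E = 2.06 kcal/mol.
Chair II (vinyl equatorial, chloro equatorial): E = 0.00 kcal/mol.
Chair II is the more stable (lower-energy) conformer, and in that chair the vinyl group is equatorial.

equatorial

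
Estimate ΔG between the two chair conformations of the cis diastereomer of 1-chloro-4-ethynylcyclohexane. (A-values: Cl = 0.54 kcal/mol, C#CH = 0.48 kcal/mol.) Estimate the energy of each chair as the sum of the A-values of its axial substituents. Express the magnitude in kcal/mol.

C1 and C4 have opposite parity, so for the cis isomer the two substituents are one axial and one equatorial in each chair.
Chair I (chloro axial, ethynyl equatorial): E = 0.54 kcal/mol.
Chair II (chloro equatorial, ethynyl axial): E = 0.48 kcal/mol.
ΔE = 0.54 − 0.48 = 0.06 kcal/mol; chair II is more stable.

0.06 kcal/mol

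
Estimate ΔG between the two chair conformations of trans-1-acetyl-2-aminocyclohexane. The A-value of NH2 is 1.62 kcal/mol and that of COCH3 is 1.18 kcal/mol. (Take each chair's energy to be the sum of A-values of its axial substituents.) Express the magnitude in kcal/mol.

2.80 kcal/mol

C1 and C2 have opposite parity, so for the trans isomer the two substituents are e,e in one chair and a,a in the other.
Chair I (amino axial, acetyl axial): E = 2.80 kcal/mol.
Chair II (amino equatorial, acetyl equatorial): E = 0.00 kcal/mol.
ΔE = 2.80 − 0.00 = 2.80 kcal/mol; chair II is more stable.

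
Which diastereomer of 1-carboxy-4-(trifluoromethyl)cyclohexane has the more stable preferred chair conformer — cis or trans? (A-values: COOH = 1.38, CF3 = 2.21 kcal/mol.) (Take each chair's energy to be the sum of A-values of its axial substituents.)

At 1,4 positions (parity opposite): cis → (a,e or e,a); trans → (e,e or a,a).
Best chair for cis: E = 1.38 kcal/mol; best chair for trans: E = 0.00 kcal/mol.
The trans isomer is lower by 1.38 kcal/mol.

trans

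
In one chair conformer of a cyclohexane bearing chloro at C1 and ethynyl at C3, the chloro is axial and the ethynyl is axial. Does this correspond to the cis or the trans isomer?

cis

C1 and C3 have the same parity, so their axial bonds point in the same direction.
With same-parity carbons, two substituents on the same face are both axial or both equatorial; opposite faces give one of each.
Here the groups are axial/axial → same face → cis.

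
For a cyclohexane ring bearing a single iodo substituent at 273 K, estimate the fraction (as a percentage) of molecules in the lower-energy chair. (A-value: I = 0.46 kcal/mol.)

One chair has the iodo group axial (E = 0.46 kcal/mol) and the other has it equatorial (E = 0).
ΔG = 0.46 kcal/mol between the two chairs.
K = exp(ΔG/RT) with R = 1.987×10⁻³ kcal mol⁻¹ K⁻¹ and T = 273 K gives K ≈ 2.33.
Fraction in the lower-energy chair = K/(K+1) = 70.0%.

70.0%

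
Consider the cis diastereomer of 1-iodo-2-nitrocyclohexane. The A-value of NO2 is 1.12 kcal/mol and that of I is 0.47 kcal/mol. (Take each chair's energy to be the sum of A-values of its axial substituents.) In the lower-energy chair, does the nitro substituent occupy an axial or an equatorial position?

C1 and C2 have opposite parity, so for the cis isomer the two substituents are one axial and one equatorial in each chair.
Chair I (nitro axial, iodo equatorial): E = 1.12 kcal/mol.
Chair II (nitro equatorial, iodo axial): E = 0.47 kcal/mol.
Chair II is the more stable (lower-energy) conformer, and in that chair the nitro group is equatorial.

equatorial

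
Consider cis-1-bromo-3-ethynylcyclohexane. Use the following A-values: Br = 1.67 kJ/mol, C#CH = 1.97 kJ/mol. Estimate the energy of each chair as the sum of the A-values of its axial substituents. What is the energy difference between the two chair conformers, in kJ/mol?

C1 and C3 have the same parity, so for the cis isomer the two substituents are e,e in one chair and a,a in the other.
Chair I (bromo axial, ethynyl axial): E = 3.64 kJ/mol.
Chair II (bromo equatorial, ethynyl equatorial): E = 0.00 kJ/mol.
ΔE = 3.64 − 0.00 = 3.64 kJ/mol; chair II is more stable.

3.64 kJ/mol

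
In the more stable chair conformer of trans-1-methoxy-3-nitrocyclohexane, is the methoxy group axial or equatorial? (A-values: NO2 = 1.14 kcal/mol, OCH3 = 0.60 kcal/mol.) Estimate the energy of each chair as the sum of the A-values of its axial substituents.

C1 and C3 have the same parity, so for the trans isomer the two substituents are one axial and one equatorial in each chair.
Chair I (nitro axial, methoxy equatorial): E = 1.14 kcal/mol.
Chair II (nitro equatorial, methoxy axial): E = 0.60 kcal/mol.
Chair II is the more stable (lower-energy) conformer, and in that chair the methoxy group is axial.

axial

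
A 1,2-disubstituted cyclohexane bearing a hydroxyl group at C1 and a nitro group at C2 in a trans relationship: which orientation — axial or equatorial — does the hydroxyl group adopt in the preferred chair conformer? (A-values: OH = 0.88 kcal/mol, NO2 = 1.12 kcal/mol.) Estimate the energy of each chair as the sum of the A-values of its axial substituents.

C1 and C2 have opposite parity, so for the trans isomer the two substituents are e,e in one chair and a,a in the other.
Chair I (hydroxyl axial, nitro axial): E = 2.00 kcal/mol.
Chair II (hydroxyl equatorial, nitro equatorial): E = 0.00 kcal/mol.
Chair II is the more stable (lower-energy) conformer, and in that chair the hydroxyl group is equatorial.

equatorial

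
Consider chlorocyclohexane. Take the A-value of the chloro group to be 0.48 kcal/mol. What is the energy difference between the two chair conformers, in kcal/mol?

A monosubstituted cyclohexane has one chair with the chloro group axial (E = A = 0.48 kcal/mol) and one with it equatorial (E = 0).
ΔE = 0.48 − 0 = 0.48 kcal/mol.

0.48 kcal/mol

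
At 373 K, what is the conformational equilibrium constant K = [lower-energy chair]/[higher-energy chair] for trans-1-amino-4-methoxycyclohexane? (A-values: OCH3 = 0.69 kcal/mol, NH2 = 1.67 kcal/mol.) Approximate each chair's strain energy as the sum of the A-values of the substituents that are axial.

C1 and C4 have opposite parity, so for the trans isomer the two substituents are e,e in one chair and a,a in the other.
Chair I (methoxy axial, amino axial): E = 2.36 kcal/mol; chair II (methoxy equatorial, amino equatorial): E = 0.00 kcal/mol.
ΔG = 2.36 kcal/mol between the two chairs.
K = exp(ΔG/RT) with R = 1.987×10⁻³ kcal mol⁻¹ K⁻¹ and T = 373 K gives K ≈ 24.1.

K ≈ 24.1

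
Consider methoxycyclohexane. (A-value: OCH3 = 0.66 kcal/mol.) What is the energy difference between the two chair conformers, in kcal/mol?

0.66 kcal/mol

A monosubstituted cyclohexane has one chair with the methoxy group axial (E = A = 0.66 kcal/mol) and one with it equatorial (E = 0).
ΔE = 0.66 − 0 = 0.66 kcal/mol.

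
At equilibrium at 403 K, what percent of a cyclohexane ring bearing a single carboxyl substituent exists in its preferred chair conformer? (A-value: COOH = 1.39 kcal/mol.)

85.0%

One chair has the carboxyl group axial (E = 1.39 kcal/mol) and the other has it equatorial (E = 0).
ΔG = 1.39 kcal/mol between the two chairs.
K = exp(ΔG/RT) with R = 1.987×10⁻³ kcal mol⁻¹ K⁻¹ and T = 403 K gives K ≈ 5.67.
Fraction in the lower-energy chair = K/(K+1) = 85.0%.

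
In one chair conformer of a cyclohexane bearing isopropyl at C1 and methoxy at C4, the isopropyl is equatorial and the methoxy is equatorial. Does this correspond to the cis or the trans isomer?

C1 and C4 have opposite parity, so their axial bonds point in opposite directions.
With opposite-parity carbons, two substituents on the same face are one axial and one equatorial; opposite faces give both axial or both equatorial.
Here the groups are equatorial/equatorial → opposite face → trans.

trans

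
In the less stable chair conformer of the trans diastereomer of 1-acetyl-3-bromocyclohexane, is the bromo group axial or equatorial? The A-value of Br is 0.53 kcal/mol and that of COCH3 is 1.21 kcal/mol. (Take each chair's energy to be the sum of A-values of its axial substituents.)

C1 and C3 have the same parity, so for the trans isomer the two substituents are one axial and one equatorial in each chair.
Chair I (bromo axial, acetyl equatorial): E = 0.53 kcal/mol.
Chair II (bromo equatorial, acetyl axial): E = 1.21 kcal/mol.
Chair II is the less stable (higher-energy) conformer, and in that chair the bromo group is equatorial.

equatorial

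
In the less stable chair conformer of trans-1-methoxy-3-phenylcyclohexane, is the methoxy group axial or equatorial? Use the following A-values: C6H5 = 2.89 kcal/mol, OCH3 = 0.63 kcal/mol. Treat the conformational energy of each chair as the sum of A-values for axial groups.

C1 and C3 have the same parity, so for the trans isomer the two substituents are one axial and one equatorial in each chair.
Chair I (phenyl axial, methoxy equatorial): E = 2.89 kcal/mol.
Chair II (phenyl equatorial, methoxy axial): E = 0.63 kcal/mol.
Chair I is the less stable (higher-energy) conformer, and in that chair the methoxy group is equatorial.

equatorial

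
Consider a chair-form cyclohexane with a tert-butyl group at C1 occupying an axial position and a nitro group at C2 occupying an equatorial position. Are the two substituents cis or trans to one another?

cis

C1 and C2 have opposite parity, so their axial bonds point in opposite directions.
With opposite-parity carbons, two substituents on the same face are one axial and one equatorial; opposite faces give both axial or both equatorial.
Here the groups are axial/equatorial → same face → cis.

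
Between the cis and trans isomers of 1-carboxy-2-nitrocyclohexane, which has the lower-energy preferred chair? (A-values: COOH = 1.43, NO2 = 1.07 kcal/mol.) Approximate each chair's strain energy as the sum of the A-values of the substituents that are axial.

trans

At 1,2 positions (parity opposite): cis → (a,e or e,a); trans → (e,e or a,a).
Best chair for cis: E = 1.07 kcal/mol; best chair for trans: E = 0.00 kcal/mol.
The trans isomer is lower by 1.07 kcal/mol.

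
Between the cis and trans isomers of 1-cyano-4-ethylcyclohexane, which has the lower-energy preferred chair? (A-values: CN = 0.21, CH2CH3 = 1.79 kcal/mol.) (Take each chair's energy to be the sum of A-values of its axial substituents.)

At 1,4 positions (parity opposite): cis → (a,e or e,a); trans → (e,e or a,a).
Best chair for cis: E = 0.21 kcal/mol; best chair for trans: E = 0.00 kcal/mol.
The trans isomer is lower by 0.21 kcal/mol.

trans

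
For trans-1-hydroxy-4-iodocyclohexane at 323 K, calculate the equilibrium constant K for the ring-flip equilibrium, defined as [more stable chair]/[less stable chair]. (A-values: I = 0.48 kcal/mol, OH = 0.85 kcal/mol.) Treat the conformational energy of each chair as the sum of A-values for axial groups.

C1 and C4 have opposite parity, so for the trans isomer the two substituents are e,e in one chair and a,a in the other.
Chair I (iodo axial, hydroxyl axial): E = 1.33 kcal/mol; chair II (iodo equatorial, hydroxyl equatorial): E = 0.00 kcal/mol.
ΔG = 1.33 kcal/mol between the two chairs.
K = exp(ΔG/RT) with R = 1.987×10⁻³ kcal mol⁻¹ K⁻¹ and T = 323 K gives K ≈ 7.94.

K ≈ 7.94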